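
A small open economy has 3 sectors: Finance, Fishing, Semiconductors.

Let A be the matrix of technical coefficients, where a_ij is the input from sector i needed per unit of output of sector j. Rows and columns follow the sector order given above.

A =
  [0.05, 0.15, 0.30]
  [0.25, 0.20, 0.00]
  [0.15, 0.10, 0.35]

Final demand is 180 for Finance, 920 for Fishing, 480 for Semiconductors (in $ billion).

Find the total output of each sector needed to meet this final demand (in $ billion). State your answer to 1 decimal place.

x_1 = 765.3, x_2 = 1389.1, x_3 = 1128.8

I − A =
  [   0.95    -0.15    -0.30]
  [  -0.25     0.80     0.00]
  [  -0.15    -0.10     0.65]
Cofactors of I−A, C_ij = (−1)^(i+j)·(minor ij) (rows/columns in the sector order above):
  C_11 = (0.80)(0.65) − (0.00)(-0.10) = 0.5200
  C_12 = −[(-0.25)(0.65) − (0.00)(-0.15)] = 0.1625
  C_13 = (-0.25)(-0.10) − (0.80)(-0.15) = 0.1450
  C_21 = −[(-0.15)(0.65) − (-0.30)(-0.10)] = 0.1275
  C_22 = (0.95)(0.65) − (-0.30)(-0.15) = 0.5725
  C_23 = −[(0.95)(-0.10) − (-0.15)(-0.15)] = 0.1175
  C_31 = (-0.15)(0.00) − (-0.30)(0.80) = 0.2400
  C_32 = −[(0.95)(0.00) − (-0.30)(-0.25)] = 0.0750
  C_33 = (0.95)(0.80) − (-0.15)(-0.25) = 0.7225
det(I−A) = Σ_j (I−A)_1j·C_1j = (0.95)(0.5200) + (-0.15)(0.1625) + (-0.30)(0.1450) = 0.426125
adj(I−A) = Cᵀ =
  [ 0.5200   0.1275   0.2400]
  [ 0.1625   0.5725   0.0750]
  [ 0.1450   0.1175   0.7225]
(I − A)⁻¹ = adj(I−A) / det(I−A) ≈
  [   1.2203     0.2992     0.5632]
  [   0.3813     1.3435     0.1760]
  [   0.3403     0.2757     1.6955]
x = (I − A)⁻¹ d = adj(I−A)·d / det(I−A), with det(I−A) = 0.426125:
  x_1 = (0.5200·180 + 0.1275·920 + 0.2400·480) / 0.426125 = 326.10 / 0.426125 ≈ 765.3
  x_2 = (0.1625·180 + 0.5725·920 + 0.0750·480) / 0.426125 = 591.95 / 0.426125 ≈ 1389.1
  x_3 = (0.1450·180 + 0.1175·920 + 0.7225·480) / 0.426125 = 481.00 / 0.426125 ≈ 1128.8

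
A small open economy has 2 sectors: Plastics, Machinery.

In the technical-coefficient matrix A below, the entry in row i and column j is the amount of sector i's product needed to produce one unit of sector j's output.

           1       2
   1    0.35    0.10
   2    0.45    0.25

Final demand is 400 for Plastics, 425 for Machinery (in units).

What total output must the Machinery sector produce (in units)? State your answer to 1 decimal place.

x_2 = 1031.1

I − A =
  [   0.65    -0.10]
  [  -0.45     0.75]
det(I−A) = (0.65)(0.75) − (-0.10)(-0.45) = 0.4425
adj(I−A) = [[0.75, 0.10], [0.45, 0.65]]
(I − A)⁻¹ = adj(I−A) / det(I−A) ≈
  [   1.6949     0.2260]
  [   1.0169     1.4689]
x = (I − A)⁻¹ d = adj(I−A)·d / det(I−A), with det(I−A) = 0.4425:
  x_1 = (0.75·400 + 0.10·425) / 0.4425 = 342.50 / 0.4425 ≈ 774.0
  x_2 = (0.45·400 + 0.65·425) / 0.4425 = 456.25 / 0.4425 ≈ 1031.1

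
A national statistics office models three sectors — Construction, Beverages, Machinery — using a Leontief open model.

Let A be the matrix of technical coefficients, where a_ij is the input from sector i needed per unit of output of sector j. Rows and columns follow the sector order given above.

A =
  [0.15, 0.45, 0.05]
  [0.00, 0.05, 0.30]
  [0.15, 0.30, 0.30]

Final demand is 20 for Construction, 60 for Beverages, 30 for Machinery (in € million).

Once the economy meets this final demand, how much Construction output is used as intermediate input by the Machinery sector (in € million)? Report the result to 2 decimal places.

z_CM = 5.03

I − A =
  [   0.85    -0.45    -0.05]
  [   0.00     0.95    -0.30]
  [  -0.15    -0.30     0.70]
Cofactors of I−A, C_ij = (−1)^(i+j)·(minor ij) (rows/columns in the sector order above):
  C_11 = (0.95)(0.70) − (-0.30)(-0.30) = 0.5750
  C_12 = −[(0.00)(0.70) − (-0.30)(-0.15)] = 0.0450
  C_13 = (0.00)(-0.30) − (0.95)(-0.15) = 0.1425
  C_21 = −[(-0.45)(0.70) − (-0.05)(-0.30)] = 0.3300
  C_22 = (0.85)(0.70) − (-0.05)(-0.15) = 0.5875
  C_23 = −[(0.85)(-0.30) − (-0.45)(-0.15)] = 0.3225
  C_31 = (-0.45)(-0.30) − (-0.05)(0.95) = 0.1825
  C_32 = −[(0.85)(-0.30) − (-0.05)(0.00)] = 0.2550
  C_33 = (0.85)(0.95) − (-0.45)(0.00) = 0.8075
det(I−A) = Σ_j (I−A)_1j·C_1j = (0.85)(0.5750) + (-0.45)(0.0450) + (-0.05)(0.1425) = 0.461375
adj(I−A) = Cᵀ =
  [ 0.5750   0.3300   0.1825]
  [ 0.0450   0.5875   0.2550]
  [ 0.1425   0.3225   0.8075]
(I − A)⁻¹ = adj(I−A) / det(I−A) ≈
  [   1.2463     0.7153     0.3956]
  [   0.0975     1.2734     0.5527]
  [   0.3089     0.6990     1.7502]
First solve x = (I − A)⁻¹ d = adj(I−A)·d / det(I−A); in particular x_M = (0.1425·20 + 0.3225·60 + 0.8075·30) / 0.461375 = 46.425 / 0.461375 ≈ 100.6231.
Intermediate flow from C to M: z_CM = a_CM · x_M = 0.05 × 46.425 / 0.461375 = 2.32125 / 0.461375 ≈ 5.03.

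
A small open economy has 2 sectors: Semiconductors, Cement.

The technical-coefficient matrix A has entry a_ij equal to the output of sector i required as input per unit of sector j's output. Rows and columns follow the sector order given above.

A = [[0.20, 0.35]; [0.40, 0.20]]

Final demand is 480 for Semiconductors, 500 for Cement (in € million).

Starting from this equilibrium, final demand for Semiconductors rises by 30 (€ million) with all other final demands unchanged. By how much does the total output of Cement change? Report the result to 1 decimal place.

I − A =
  [   0.80    -0.35]
  [  -0.40     0.80]
det(I−A) = (0.80)(0.80) − (-0.35)(-0.40) = 0.5000
adj(I−A) = [[0.80, 0.35], [0.40, 0.80]]
(I − A)⁻¹ = adj(I−A) / det(I−A) ≈
  [   1.6000     0.7000]
  [   0.8000     1.6000]
Δx = (I − A)⁻¹ Δd with Δd having +30 in the Semiconductors component and 0 elsewhere.
So Δx_2 = L_21 · (+30), where L_21 = adj(I−A)_21 / det(I−A) = 0.40 / 0.5000.
Δx_2 = 0.40 × (+30) / 0.5000 = 12.00 / 0.5000 = 24.0.

Δx_2 = 24.0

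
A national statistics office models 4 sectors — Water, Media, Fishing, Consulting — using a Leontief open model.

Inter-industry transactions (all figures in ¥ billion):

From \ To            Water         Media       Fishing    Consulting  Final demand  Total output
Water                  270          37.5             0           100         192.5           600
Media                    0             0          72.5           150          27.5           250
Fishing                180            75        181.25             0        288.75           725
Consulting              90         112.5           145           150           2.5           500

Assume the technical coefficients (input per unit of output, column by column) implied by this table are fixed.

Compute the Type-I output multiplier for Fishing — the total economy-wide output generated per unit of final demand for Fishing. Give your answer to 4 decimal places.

m_3 = 3.3333

Technical coefficients a_ij = z_ij / X_j:
  a_11 = 270/600 = 0.45, a_21 = 0/600 = 0.00, a_31 = 180/600 = 0.30, a_41 = 90/600 = 0.15
  a_12 = 37.5/250 = 0.15, a_22 = 0/250 = 0.00, a_32 = 75/250 = 0.30, a_42 = 112.5/250 = 0.45
  a_13 = 0/725 = 0.00, a_23 = 72.5/725 = 0.10, a_33 = 181.25/725 = 0.25, a_43 = 145/725 = 0.20
  a_14 = 100/500 = 0.20, a_24 = 150/500 = 0.30, a_34 = 0/500 = 0.00, a_44 = 150/500 = 0.30
I − A =
  [   0.55    -0.15     0.00    -0.20]
  [   0.00     1.00    -0.10    -0.30]
  [  -0.30    -0.30     0.75     0.00]
  [  -0.15    -0.45    -0.20     0.70]
Compute the cofactors C_ij = (−1)^(i+j)·(3×3 minor ij) of I−A; the adjugate is their transpose:
adj(I−A) = Cᵀ =
  [ 0.38475   0.15825   0.06850   0.17775]
  [ 0.07275   0.25425   0.06850   0.12975]
  [ 0.18300   0.16500   0.27400   0.12300]
  [ 0.18150   0.24450   0.13700   0.39150]
det(I−A) = Σ_j (I−A)_1j·C_1j = (0.55)(0.38475) + (-0.15)(0.07275) + (0.00)(0.18300) + (-0.20)(0.18150) = 0.1644
(I − A)⁻¹ = adj(I−A) / det(I−A) ≈
  [   2.34033     0.96259     0.41667     1.08120]
  [   0.44252     1.54653     0.41667     0.78923]
  [   1.11314     1.00365     1.66667     0.74818]
  [   1.10401     1.48723     0.83333     2.38139]
The output multiplier for sector j is the column-j sum of the Leontief inverse (I − A)⁻¹ = adj(I−A) / det(I−A).
Column 3 of adj(I−A): (0.06850, 0.06850, 0.27400, 0.13700); det(I−A) = 0.1644.
m_3 = (0.06850 + 0.06850 + 0.27400 + 0.13700) / 0.1644 = 0.548 / 0.1644 ≈ 3.3333.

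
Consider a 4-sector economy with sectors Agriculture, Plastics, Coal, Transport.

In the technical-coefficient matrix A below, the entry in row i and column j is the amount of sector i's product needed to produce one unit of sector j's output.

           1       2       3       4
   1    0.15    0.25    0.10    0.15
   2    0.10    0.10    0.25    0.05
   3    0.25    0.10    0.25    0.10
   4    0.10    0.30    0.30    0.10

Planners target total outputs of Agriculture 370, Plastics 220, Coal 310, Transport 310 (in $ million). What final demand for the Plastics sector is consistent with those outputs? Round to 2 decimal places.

I − A =
  [   0.85    -0.25    -0.10    -0.15]
  [  -0.10     0.90    -0.25    -0.05]
  [  -0.25    -0.10     0.75    -0.10]
  [  -0.10    -0.30    -0.30     0.90]
d = (I − A) x:
  d_1 = (+0.85)·370 + (-0.25)·220 + (-0.10)·310 + (-0.15)·310 = 182.00
  d_2 = (-0.10)·370 + (+0.90)·220 + (-0.25)·310 + (-0.05)·310 = 68.00
  d_3 = (-0.25)·370 + (-0.10)·220 + (+0.75)·310 + (-0.10)·310 = 87.00
  d_4 = (-0.10)·370 + (-0.30)·220 + (-0.30)·310 + (+0.90)·310 = 83.00

d_2 = 68.00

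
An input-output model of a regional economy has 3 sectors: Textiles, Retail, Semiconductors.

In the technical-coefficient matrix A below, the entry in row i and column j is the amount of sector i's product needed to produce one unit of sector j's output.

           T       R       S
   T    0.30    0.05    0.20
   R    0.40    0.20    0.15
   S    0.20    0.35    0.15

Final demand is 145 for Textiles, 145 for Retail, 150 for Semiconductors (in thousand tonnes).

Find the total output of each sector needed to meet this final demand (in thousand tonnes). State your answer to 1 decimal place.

I − A =
  [   0.70    -0.05    -0.20]
  [  -0.40     0.80    -0.15]
  [  -0.20    -0.35     0.85]
Cofactors of I−A, C_ij = (−1)^(i+j)·(minor ij) (rows/columns in the sector order above):
  C_11 = (0.80)(0.85) − (-0.15)(-0.35) = 0.6275
  C_12 = −[(-0.40)(0.85) − (-0.15)(-0.20)] = 0.3700
  C_13 = (-0.40)(-0.35) − (0.80)(-0.20) = 0.3000
  C_21 = −[(-0.05)(0.85) − (-0.20)(-0.35)] = 0.1125
  C_22 = (0.70)(0.85) − (-0.20)(-0.20) = 0.5550
  C_23 = −[(0.70)(-0.35) − (-0.05)(-0.20)] = 0.2550
  C_31 = (-0.05)(-0.15) − (-0.20)(0.80) = 0.1675
  C_32 = −[(0.70)(-0.15) − (-0.20)(-0.40)] = 0.1850
  C_33 = (0.70)(0.80) − (-0.05)(-0.40) = 0.5400
det(I−A) = Σ_j (I−A)_1j·C_1j = (0.70)(0.6275) + (-0.05)(0.3700) + (-0.20)(0.3000) = 0.36075
adj(I−A) = Cᵀ =
  [ 0.6275   0.1125   0.1675]
  [ 0.3700   0.5550   0.1850]
  [ 0.3000   0.2550   0.5400]
(I − A)⁻¹ = adj(I−A) / det(I−A) ≈
  [   1.7394     0.3119     0.4643]
  [   1.0256     1.5385     0.5128]
  [   0.8316     0.7069     1.4969]
x = (I − A)⁻¹ d = adj(I−A)·d / det(I−A), with det(I−A) = 0.36075:
  x_T = (0.6275·145 + 0.1125·145 + 0.1675·150) / 0.36075 = 132.425 / 0.36075 ≈ 367.1
  x_R = (0.3700·145 + 0.5550·145 + 0.1850·150) / 0.36075 = 161.875 / 0.36075 ≈ 448.7
  x_S = (0.3000·145 + 0.2550·145 + 0.5400·150) / 0.36075 = 161.475 / 0.36075 ≈ 447.6

x_T = 367.1, x_R = 448.7, x_S = 447.6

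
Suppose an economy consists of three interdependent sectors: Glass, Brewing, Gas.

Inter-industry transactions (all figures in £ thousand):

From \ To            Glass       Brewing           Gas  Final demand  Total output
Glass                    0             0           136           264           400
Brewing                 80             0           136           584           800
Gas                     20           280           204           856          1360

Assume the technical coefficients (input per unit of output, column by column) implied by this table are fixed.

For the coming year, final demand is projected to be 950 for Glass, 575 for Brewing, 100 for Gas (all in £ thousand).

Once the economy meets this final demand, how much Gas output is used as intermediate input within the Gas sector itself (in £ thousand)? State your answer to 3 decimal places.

z_33 = 77.568

Technical coefficients a_ij = z_ij / X_j:
  a_11 = 0/400 = 0.00, a_21 = 80/400 = 0.20, a_31 = 20/400 = 0.05
  a_12 = 0/800 = 0.00, a_22 = 0/800 = 0.00, a_32 = 280/800 = 0.35
  a_13 = 136/1360 = 0.10, a_23 = 136/1360 = 0.10, a_33 = 204/1360 = 0.15
I − A =
  [   1.00     0.00    -0.10]
  [  -0.20     1.00    -0.10]
  [  -0.05    -0.35     0.85]
Cofactors of I−A, C_ij = (−1)^(i+j)·(minor ij) (rows/columns in the sector order above):
  C_11 = (1.00)(0.85) − (-0.10)(-0.35) = 0.8150
  C_12 = −[(-0.20)(0.85) − (-0.10)(-0.05)] = 0.1750
  C_13 = (-0.20)(-0.35) − (1.00)(-0.05) = 0.1200
  C_21 = −[(0.00)(0.85) − (-0.10)(-0.35)] = 0.0350
  C_22 = (1.00)(0.85) − (-0.10)(-0.05) = 0.8450
  C_23 = −[(1.00)(-0.35) − (0.00)(-0.05)] = 0.3500
  C_31 = (0.00)(-0.10) − (-0.10)(1.00) = 0.1000
  C_32 = −[(1.00)(-0.10) − (-0.10)(-0.20)] = 0.1200
  C_33 = (1.00)(1.00) − (0.00)(-0.20) = 1.0000
det(I−A) = Σ_j (I−A)_1j·C_1j = (1.00)(0.8150) + (0.00)(0.1750) + (-0.10)(0.1200) = 0.8030
adj(I−A) = Cᵀ =
  [ 0.8150   0.0350   0.1000]
  [ 0.1750   0.8450   0.1200]
  [ 0.1200   0.3500   1.0000]
(I − A)⁻¹ = adj(I−A) / det(I−A) ≈
  [   1.0149     0.0436     0.1245]
  [   0.2179     1.0523     0.1494]
  [   0.1494     0.4359     1.2453]
First solve x = (I − A)⁻¹ d = adj(I−A)·d / det(I−A); in particular x_3 = (0.1200·950 + 0.3500·575 + 1.0000·100) / 0.8030 = 415.25 / 0.8030 ≈ 517.12329.
Intermediate flow from 3 to 3: z_33 = a_33 · x_3 = 0.15 × 415.25 / 0.8030 = 62.2875 / 0.8030 ≈ 77.568.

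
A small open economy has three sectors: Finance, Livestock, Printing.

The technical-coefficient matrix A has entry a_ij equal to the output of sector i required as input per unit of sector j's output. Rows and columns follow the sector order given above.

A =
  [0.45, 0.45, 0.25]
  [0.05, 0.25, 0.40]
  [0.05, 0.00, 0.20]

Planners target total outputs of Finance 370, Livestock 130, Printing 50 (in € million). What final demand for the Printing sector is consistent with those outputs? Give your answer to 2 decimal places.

I − A =
  [   0.55    -0.45    -0.25]
  [  -0.05     0.75    -0.40]
  [  -0.05     0.00     0.80]
d = (I − A) x:
  d_1 = (+0.55)·370 + (-0.45)·130 + (-0.25)·50 = 132.50
  d_2 = (-0.05)·370 + (+0.75)·130 + (-0.40)·50 = 59.00
  d_3 = (-0.05)·370 + (+0.00)·130 + (+0.80)·50 = 21.50

d_3 = 21.50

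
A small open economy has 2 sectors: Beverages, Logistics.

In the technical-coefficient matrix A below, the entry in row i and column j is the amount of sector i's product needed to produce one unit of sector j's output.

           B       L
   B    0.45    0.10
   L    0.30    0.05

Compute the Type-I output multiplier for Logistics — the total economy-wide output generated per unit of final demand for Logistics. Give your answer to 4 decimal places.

m_L = 1.3198

I − A =
  [   0.55    -0.10]
  [  -0.30     0.95]
det(I−A) = (0.55)(0.95) − (-0.10)(-0.30) = 0.4925
adj(I−A) = [[0.95, 0.10], [0.30, 0.55]]
(I − A)⁻¹ = adj(I−A) / det(I−A) ≈
  [   1.92893     0.20305]
  [   0.60914     1.11675]
The output multiplier for sector j is the column-j sum of the Leontief inverse (I − A)⁻¹ = adj(I−A) / det(I−A).
Column L of adj(I−A): (0.10, 0.55); det(I−A) = 0.4925.
m_L = (0.10 + 0.55) / 0.4925 = 0.65 / 0.4925 ≈ 1.3198.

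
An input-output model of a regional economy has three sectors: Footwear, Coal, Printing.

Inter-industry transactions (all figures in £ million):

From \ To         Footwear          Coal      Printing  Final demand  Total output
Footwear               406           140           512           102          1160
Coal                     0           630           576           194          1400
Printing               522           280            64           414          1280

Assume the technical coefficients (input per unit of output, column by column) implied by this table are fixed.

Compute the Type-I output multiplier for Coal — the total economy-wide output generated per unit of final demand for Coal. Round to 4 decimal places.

m_2 = 4.8649

Technical coefficients a_ij = z_ij / X_j:
  a_11 = 406/1160 = 0.35, a_21 = 0/1160 = 0.00, a_31 = 522/1160 = 0.45
  a_12 = 140/1400 = 0.10, a_22 = 630/1400 = 0.45, a_32 = 280/1400 = 0.20
  a_13 = 512/1280 = 0.40, a_23 = 576/1280 = 0.45, a_33 = 64/1280 = 0.05
I − A =
  [   0.65    -0.10    -0.40]
  [   0.00     0.55    -0.45]
  [  -0.45    -0.20     0.95]
Cofactors of I−A, C_ij = (−1)^(i+j)·(minor ij) (rows/columns in the sector order above):
  C_11 = (0.55)(0.95) − (-0.45)(-0.20) = 0.4325
  C_12 = −[(0.00)(0.95) − (-0.45)(-0.45)] = 0.2025
  C_13 = (0.00)(-0.20) − (0.55)(-0.45) = 0.2475
  C_21 = −[(-0.10)(0.95) − (-0.40)(-0.20)] = 0.1750
  C_22 = (0.65)(0.95) − (-0.40)(-0.45) = 0.4375
  C_23 = −[(0.65)(-0.20) − (-0.10)(-0.45)] = 0.1750
  C_31 = (-0.10)(-0.45) − (-0.40)(0.55) = 0.2650
  C_32 = −[(0.65)(-0.45) − (-0.40)(0.00)] = 0.2925
  C_33 = (0.65)(0.55) − (-0.10)(0.00) = 0.3575
det(I−A) = Σ_j (I−A)_1j·C_1j = (0.65)(0.4325) + (-0.10)(0.2025) + (-0.40)(0.2475) = 0.161875
adj(I−A) = Cᵀ =
  [ 0.4325   0.1750   0.2650]
  [ 0.2025   0.4375   0.2925]
  [ 0.2475   0.1750   0.3575]
(I − A)⁻¹ = adj(I−A) / det(I−A) ≈
  [   2.67181     1.08108     1.63707]
  [   1.25097     2.70270     1.80695]
  [   1.52896     1.08108     2.20849]
The output multiplier for sector j is the column-j sum of the Leontief inverse (I − A)⁻¹ = adj(I−A) / det(I−A).
Column 2 of adj(I−A): (0.1750, 0.4375, 0.1750); det(I−A) = 0.161875.
m_2 = (0.1750 + 0.4375 + 0.1750) / 0.161875 = 0.7875 / 0.161875 ≈ 4.8649.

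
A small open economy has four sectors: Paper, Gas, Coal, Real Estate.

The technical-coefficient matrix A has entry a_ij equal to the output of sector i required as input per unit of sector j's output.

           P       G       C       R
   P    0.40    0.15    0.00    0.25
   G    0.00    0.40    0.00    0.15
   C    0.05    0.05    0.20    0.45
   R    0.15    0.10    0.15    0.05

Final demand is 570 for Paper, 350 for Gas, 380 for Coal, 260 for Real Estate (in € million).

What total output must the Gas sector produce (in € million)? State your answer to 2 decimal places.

x_G = 770.26

I − A =
  [   0.60    -0.15     0.00    -0.25]
  [   0.00     0.60     0.00    -0.15]
  [  -0.05    -0.05     0.80    -0.45]
  [  -0.15    -0.10    -0.15     0.95]
Compute the cofactors C_ij = (−1)^(i+j)·(3×3 minor ij) of I−A; the adjugate is their transpose:
adj(I−A) = Cᵀ =
  [ 0.402375   0.125750   0.025875   0.138000]
  [ 0.019125   0.383625   0.013500   0.072000]
  [ 0.069375   0.072125   0.307125   0.175125]
  [ 0.076500   0.071625   0.054000   0.288000]
det(I−A) = Σ_j (I−A)_1j·C_1j = (0.60)(0.402375) + (-0.15)(0.019125) + (0.00)(0.069375) + (-0.25)(0.076500) = 0.21943125
(I − A)⁻¹ = adj(I−A) / det(I−A) ≈
  [   1.8337     0.5731     0.1179     0.6289]
  [   0.0872     1.7483     0.0615     0.3281]
  [   0.3162     0.3287     1.3996     0.7981]
  [   0.3486     0.3264     0.2461     1.3125]
x = (I − A)⁻¹ d = adj(I−A)·d / det(I−A), with det(I−A) = 0.21943125:
  x_P = (0.402375·570 + 0.125750·350 + 0.025875·380 + 0.138000·260) / 0.21943125 = 319.07875 / 0.21943125 ≈ 1454.12
  x_G = (0.019125·570 + 0.383625·350 + 0.013500·380 + 0.072000·260) / 0.21943125 = 169.02 / 0.21943125 ≈ 770.26
  x_C = (0.069375·570 + 0.072125·350 + 0.307125·380 + 0.175125·260) / 0.21943125 = 227.0275 / 0.21943125 ≈ 1034.62
  x_R = (0.076500·570 + 0.071625·350 + 0.054000·380 + 0.288000·260) / 0.21943125 = 164.07375 / 0.21943125 ≈ 747.72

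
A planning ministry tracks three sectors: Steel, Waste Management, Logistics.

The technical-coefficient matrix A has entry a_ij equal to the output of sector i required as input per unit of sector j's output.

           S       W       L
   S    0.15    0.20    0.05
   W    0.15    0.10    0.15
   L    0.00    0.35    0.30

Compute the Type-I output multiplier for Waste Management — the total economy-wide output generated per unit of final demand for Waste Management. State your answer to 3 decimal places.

I − A =
  [   0.85    -0.20    -0.05]
  [  -0.15     0.90    -0.15]
  [   0.00    -0.35     0.70]
Cofactors of I−A, C_ij = (−1)^(i+j)·(minor ij) (rows/columns in the sector order above):
  C_11 = (0.90)(0.70) − (-0.15)(-0.35) = 0.5775
  C_12 = −[(-0.15)(0.70) − (-0.15)(0.00)] = 0.1050
  C_13 = (-0.15)(-0.35) − (0.90)(0.00) = 0.0525
  C_21 = −[(-0.20)(0.70) − (-0.05)(-0.35)] = 0.1575
  C_22 = (0.85)(0.70) − (-0.05)(0.00) = 0.5950
  C_23 = −[(0.85)(-0.35) − (-0.20)(0.00)] = 0.2975
  C_31 = (-0.20)(-0.15) − (-0.05)(0.90) = 0.0750
  C_32 = −[(0.85)(-0.15) − (-0.05)(-0.15)] = 0.1350
  C_33 = (0.85)(0.90) − (-0.20)(-0.15) = 0.7350
det(I−A) = Σ_j (I−A)_1j·C_1j = (0.85)(0.5775) + (-0.20)(0.1050) + (-0.05)(0.0525) = 0.46725
adj(I−A) = Cᵀ =
  [ 0.5775   0.1575   0.0750]
  [ 0.1050   0.5950   0.1350]
  [ 0.0525   0.2975   0.7350]
(I − A)⁻¹ = adj(I−A) / det(I−A) ≈
  [   1.2360     0.3371     0.1605]
  [   0.2247     1.2734     0.2889]
  [   0.1124     0.6367     1.5730]
The output multiplier for sector j is the column-j sum of the Leontief inverse (I − A)⁻¹ = adj(I−A) / det(I−A).
Column W of adj(I−A): (0.1575, 0.5950, 0.2975); det(I−A) = 0.46725.
m_W = (0.1575 + 0.5950 + 0.2975) / 0.46725 = 1.05 / 0.46725 ≈ 2.247.

m_W = 2.247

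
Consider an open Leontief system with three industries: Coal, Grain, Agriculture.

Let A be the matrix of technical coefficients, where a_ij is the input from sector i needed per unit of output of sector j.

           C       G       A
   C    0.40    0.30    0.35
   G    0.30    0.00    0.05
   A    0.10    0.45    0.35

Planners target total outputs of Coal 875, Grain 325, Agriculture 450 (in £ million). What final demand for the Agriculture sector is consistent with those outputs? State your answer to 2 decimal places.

I − A =
  [   0.60    -0.30    -0.35]
  [  -0.30     1.00    -0.05]
  [  -0.10    -0.45     0.65]
d = (I − A) x:
  d_C = (+0.60)·875 + (-0.30)·325 + (-0.35)·450 = 270.00
  d_G = (-0.30)·875 + (+1.00)·325 + (-0.05)·450 = 40.00
  d_A = (-0.10)·875 + (-0.45)·325 + (+0.65)·450 = 58.75

d_A = 58.75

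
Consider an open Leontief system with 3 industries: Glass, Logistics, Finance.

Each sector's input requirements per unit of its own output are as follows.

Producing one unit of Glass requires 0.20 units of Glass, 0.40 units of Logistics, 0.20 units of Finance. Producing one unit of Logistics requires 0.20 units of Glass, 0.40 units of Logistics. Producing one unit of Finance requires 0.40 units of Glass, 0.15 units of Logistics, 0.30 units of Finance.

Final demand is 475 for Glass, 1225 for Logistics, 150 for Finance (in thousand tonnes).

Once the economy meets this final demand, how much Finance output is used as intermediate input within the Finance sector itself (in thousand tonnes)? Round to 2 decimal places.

z_FF = 220.35

I − A =
  [   0.80    -0.20    -0.40]
  [  -0.40     0.60    -0.15]
  [  -0.20     0.00     0.70]
Cofactors of I−A, C_ij = (−1)^(i+j)·(minor ij) (rows/columns in the sector order above):
  C_11 = (0.60)(0.70) − (-0.15)(0.00) = 0.4200
  C_12 = −[(-0.40)(0.70) − (-0.15)(-0.20)] = 0.3100
  C_13 = (-0.40)(0.00) − (0.60)(-0.20) = 0.1200
  C_21 = −[(-0.20)(0.70) − (-0.40)(0.00)] = 0.1400
  C_22 = (0.80)(0.70) − (-0.40)(-0.20) = 0.4800
  C_23 = −[(0.80)(0.00) − (-0.20)(-0.20)] = 0.0400
  C_31 = (-0.20)(-0.15) − (-0.40)(0.60) = 0.2700
  C_32 = −[(0.80)(-0.15) − (-0.40)(-0.40)] = 0.2800
  C_33 = (0.80)(0.60) − (-0.20)(-0.40) = 0.4000
det(I−A) = Σ_j (I−A)_1j·C_1j = (0.80)(0.4200) + (-0.20)(0.3100) + (-0.40)(0.1200) = 0.2260
adj(I−A) = Cᵀ =
  [ 0.4200   0.1400   0.2700]
  [ 0.3100   0.4800   0.2800]
  [ 0.1200   0.0400   0.4000]
(I − A)⁻¹ = adj(I−A) / det(I−A) ≈
  [   1.8584     0.6195     1.1947]
  [   1.3717     2.1239     1.2389]
  [   0.5310     0.1770     1.7699]
First solve x = (I − A)⁻¹ d = adj(I−A)·d / det(I−A); in particular x_F = (0.1200·475 + 0.0400·1225 + 0.4000·150) / 0.2260 = 166.00 / 0.2260 ≈ 734.5133.
Intermediate flow from F to F: z_FF = a_FF · x_F = 0.30 × 166.00 / 0.2260 = 49.80 / 0.2260 ≈ 220.35.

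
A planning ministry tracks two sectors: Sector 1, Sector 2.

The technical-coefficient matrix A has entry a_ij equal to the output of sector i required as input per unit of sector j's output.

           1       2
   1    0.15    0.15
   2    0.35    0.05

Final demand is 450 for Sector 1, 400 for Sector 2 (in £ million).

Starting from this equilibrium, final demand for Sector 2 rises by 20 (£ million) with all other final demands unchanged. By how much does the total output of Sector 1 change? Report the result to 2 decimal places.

I − A =
  [   0.85    -0.15]
  [  -0.35     0.95]
det(I−A) = (0.85)(0.95) − (-0.15)(-0.35) = 0.7550
adj(I−A) = [[0.95, 0.15], [0.35, 0.85]]
(I − A)⁻¹ = adj(I−A) / det(I−A) ≈
  [   1.2583     0.1987]
  [   0.4636     1.1258]
Δx = (I − A)⁻¹ Δd with Δd having +20 in the Sector 2 component and 0 elsewhere.
So Δx_1 = L_12 · (+20), where L_12 = adj(I−A)_12 / det(I−A) = 0.15 / 0.7550.
Δx_1 = 0.15 × (+20) / 0.7550 = 3.00 / 0.7550 ≈ 3.97.

Δx_1 = 3.97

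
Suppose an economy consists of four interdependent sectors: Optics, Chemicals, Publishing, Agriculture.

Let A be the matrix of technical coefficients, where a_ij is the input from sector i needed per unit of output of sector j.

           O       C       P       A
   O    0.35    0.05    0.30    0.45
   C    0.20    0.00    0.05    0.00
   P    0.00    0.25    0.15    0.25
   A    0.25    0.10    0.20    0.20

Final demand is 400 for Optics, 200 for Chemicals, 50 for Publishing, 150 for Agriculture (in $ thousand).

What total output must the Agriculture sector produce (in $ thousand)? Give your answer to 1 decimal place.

I − A =
  [   0.65    -0.05    -0.30    -0.45]
  [  -0.20     1.00    -0.05     0.00]
  [   0.00    -0.25     0.85    -0.25]
  [  -0.25    -0.10    -0.20     0.80]
Compute the cofactors C_ij = (−1)^(i+j)·(3×3 minor ij) of I−A; the adjugate is their transpose:
adj(I−A) = Cᵀ =
  [ 0.618750   0.159750   0.334250   0.452500]
  [ 0.129125   0.295125   0.086375   0.099625]
  [ 0.107500   0.121250   0.390500   0.182500]
  [ 0.236375   0.117125   0.212875   0.520875]
det(I−A) = Σ_j (I−A)_1j·C_1j = (0.65)(0.618750) + (-0.05)(0.129125) + (-0.30)(0.107500) + (-0.45)(0.236375) = 0.2571125
(I − A)⁻¹ = adj(I−A) / det(I−A) ≈
  [   2.4065     0.6213     1.3000     1.7599]
  [   0.5022     1.1478     0.3359     0.3875]
  [   0.4181     0.4716     1.5188     0.7098]
  [   0.9193     0.4555     0.8279     2.0259]
x = (I − A)⁻¹ d = adj(I−A)·d / det(I−A), with det(I−A) = 0.2571125:
  x_O = (0.618750·400 + 0.159750·200 + 0.334250·50 + 0.452500·150) / 0.2571125 = 364.0375 / 0.2571125 ≈ 1415.9
  x_C = (0.129125·400 + 0.295125·200 + 0.086375·50 + 0.099625·150) / 0.2571125 = 129.9375 / 0.2571125 ≈ 505.4
  x_P = (0.107500·400 + 0.121250·200 + 0.390500·50 + 0.182500·150) / 0.2571125 = 114.15 / 0.2571125 ≈ 444.0
  x_A = (0.236375·400 + 0.117125·200 + 0.212875·50 + 0.520875·150) / 0.2571125 = 206.75 / 0.2571125 ≈ 804.1

x_A = 804.1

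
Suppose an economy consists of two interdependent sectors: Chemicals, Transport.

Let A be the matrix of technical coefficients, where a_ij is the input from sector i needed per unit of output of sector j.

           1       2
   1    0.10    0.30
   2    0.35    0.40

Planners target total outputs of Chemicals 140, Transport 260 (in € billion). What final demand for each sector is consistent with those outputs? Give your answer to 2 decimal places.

I − A =
  [   0.90    -0.30]
  [  -0.35     0.60]
d = (I − A) x:
  d_1 = (+0.90)·140 + (-0.30)·260 = 48.00
  d_2 = (-0.35)·140 + (+0.60)·260 = 107.00

d_1 = 48.00, d_2 = 107.00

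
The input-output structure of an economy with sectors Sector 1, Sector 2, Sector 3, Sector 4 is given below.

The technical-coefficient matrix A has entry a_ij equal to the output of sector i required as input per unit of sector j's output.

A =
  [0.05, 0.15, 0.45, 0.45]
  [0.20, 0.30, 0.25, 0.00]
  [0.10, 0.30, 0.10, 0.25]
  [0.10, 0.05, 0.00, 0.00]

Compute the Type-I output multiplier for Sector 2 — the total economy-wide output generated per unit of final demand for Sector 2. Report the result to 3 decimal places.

I − A =
  [   0.95    -0.15    -0.45    -0.45]
  [  -0.20     0.70    -0.25     0.00]
  [  -0.10    -0.30     0.90    -0.25]
  [  -0.10    -0.05     0.00     1.00]
Compute the cofactors C_ij = (−1)^(i+j)·(3×3 minor ij) of I−A; the adjugate is their transpose:
adj(I−A) = Cᵀ =
  [ 0.551875   0.295875   0.358125   0.337875]
  [ 0.211250   0.758250   0.316250   0.174125]
  [ 0.150000   0.304375   0.599000   0.217250]
  [ 0.065750   0.067500   0.051625   0.438000]
det(I−A) = Σ_j (I−A)_1j·C_1j = (0.95)(0.551875) + (-0.15)(0.211250) + (-0.45)(0.150000) + (-0.45)(0.065750) = 0.39550625
(I − A)⁻¹ = adj(I−A) / det(I−A) ≈
  [   1.3954     0.7481     0.9055     0.8543]
  [   0.5341     1.9172     0.7996     0.4403]
  [   0.3793     0.7696     1.5145     0.5493]
  [   0.1662     0.1707     0.1305     1.1074]
The output multiplier for sector j is the column-j sum of the Leontief inverse (I − A)⁻¹ = adj(I−A) / det(I−A).
Column 2 of adj(I−A): (0.295875, 0.758250, 0.304375, 0.067500); det(I−A) = 0.39550625.
m_2 = (0.295875 + 0.758250 + 0.304375 + 0.067500) / 0.39550625 = 1.426 / 0.39550625 ≈ 3.606.

m_2 = 3.606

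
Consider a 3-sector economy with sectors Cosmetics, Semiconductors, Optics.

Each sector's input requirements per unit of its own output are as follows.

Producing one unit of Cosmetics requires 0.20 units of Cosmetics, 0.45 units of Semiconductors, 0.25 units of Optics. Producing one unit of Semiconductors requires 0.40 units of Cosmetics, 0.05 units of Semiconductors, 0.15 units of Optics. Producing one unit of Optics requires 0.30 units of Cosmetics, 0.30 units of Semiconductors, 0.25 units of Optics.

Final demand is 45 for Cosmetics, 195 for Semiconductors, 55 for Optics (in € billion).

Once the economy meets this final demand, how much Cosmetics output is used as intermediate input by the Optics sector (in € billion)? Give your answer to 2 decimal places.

z_CO = 95.70

I − A =
  [   0.80    -0.40    -0.30]
  [  -0.45     0.95    -0.30]
  [  -0.25    -0.15     0.75]
Cofactors of I−A, C_ij = (−1)^(i+j)·(minor ij) (rows/columns in the sector order above):
  C_11 = (0.95)(0.75) − (-0.30)(-0.15) = 0.6675
  C_12 = −[(-0.45)(0.75) − (-0.30)(-0.25)] = 0.4125
  C_13 = (-0.45)(-0.15) − (0.95)(-0.25) = 0.3050
  C_21 = −[(-0.40)(0.75) − (-0.30)(-0.15)] = 0.3450
  C_22 = (0.80)(0.75) − (-0.30)(-0.25) = 0.5250
  C_23 = −[(0.80)(-0.15) − (-0.40)(-0.25)] = 0.2200
  C_31 = (-0.40)(-0.30) − (-0.30)(0.95) = 0.4050
  C_32 = −[(0.80)(-0.30) − (-0.30)(-0.45)] = 0.3750
  C_33 = (0.80)(0.95) − (-0.40)(-0.45) = 0.5800
det(I−A) = Σ_j (I−A)_1j·C_1j = (0.80)(0.6675) + (-0.40)(0.4125) + (-0.30)(0.3050) = 0.2775
adj(I−A) = Cᵀ =
  [ 0.6675   0.3450   0.4050]
  [ 0.4125   0.5250   0.3750]
  [ 0.3050   0.2200   0.5800]
(I − A)⁻¹ = adj(I−A) / det(I−A) ≈
  [   2.4054     1.2432     1.4595]
  [   1.4865     1.8919     1.3514]
  [   1.0991     0.7928     2.0901]
First solve x = (I − A)⁻¹ d = adj(I−A)·d / det(I−A); in particular x_O = (0.3050·45 + 0.2200·195 + 0.5800·55) / 0.2775 = 88.525 / 0.2775 ≈ 319.0090.
Intermediate flow from C to O: z_CO = a_CO · x_O = 0.30 × 88.525 / 0.2775 = 26.5575 / 0.2775 ≈ 95.70.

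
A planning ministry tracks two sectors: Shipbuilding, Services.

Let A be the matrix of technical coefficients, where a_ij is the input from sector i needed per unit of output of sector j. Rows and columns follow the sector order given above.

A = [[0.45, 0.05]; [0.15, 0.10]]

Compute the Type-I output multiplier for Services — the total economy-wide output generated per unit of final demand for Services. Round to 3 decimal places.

I − A =
  [   0.55    -0.05]
  [  -0.15     0.90]
det(I−A) = (0.55)(0.90) − (-0.05)(-0.15) = 0.4875
adj(I−A) = [[0.90, 0.05], [0.15, 0.55]]
(I − A)⁻¹ = adj(I−A) / det(I−A) ≈
  [   1.8462     0.1026]
  [   0.3077     1.1282]
The output multiplier for sector j is the column-j sum of the Leontief inverse (I − A)⁻¹ = adj(I−A) / det(I−A).
Column 2 of adj(I−A): (0.05, 0.55); det(I−A) = 0.4875.
m_2 = (0.05 + 0.55) / 0.4875 = 0.60 / 0.4875 ≈ 1.231.

m_2 = 1.231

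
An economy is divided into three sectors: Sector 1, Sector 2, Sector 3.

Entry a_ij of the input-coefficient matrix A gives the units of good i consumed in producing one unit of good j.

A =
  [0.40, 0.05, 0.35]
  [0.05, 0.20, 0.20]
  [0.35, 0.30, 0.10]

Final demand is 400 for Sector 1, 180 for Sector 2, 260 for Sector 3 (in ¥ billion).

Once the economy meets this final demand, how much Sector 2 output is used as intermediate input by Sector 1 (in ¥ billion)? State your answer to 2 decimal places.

I − A =
  [   0.60    -0.05    -0.35]
  [  -0.05     0.80    -0.20]
  [  -0.35    -0.30     0.90]
Cofactors of I−A, C_ij = (−1)^(i+j)·(minor ij) (rows/columns in the sector order above):
  C_11 = (0.80)(0.90) − (-0.20)(-0.30) = 0.6600
  C_12 = −[(-0.05)(0.90) − (-0.20)(-0.35)] = 0.1150
  C_13 = (-0.05)(-0.30) − (0.80)(-0.35) = 0.2950
  C_21 = −[(-0.05)(0.90) − (-0.35)(-0.30)] = 0.1500
  C_22 = (0.60)(0.90) − (-0.35)(-0.35) = 0.4175
  C_23 = −[(0.60)(-0.30) − (-0.05)(-0.35)] = 0.1975
  C_31 = (-0.05)(-0.20) − (-0.35)(0.80) = 0.2900
  C_32 = −[(0.60)(-0.20) − (-0.35)(-0.05)] = 0.1375
  C_33 = (0.60)(0.80) − (-0.05)(-0.05) = 0.4775
det(I−A) = Σ_j (I−A)_1j·C_1j = (0.60)(0.6600) + (-0.05)(0.1150) + (-0.35)(0.2950) = 0.2870
adj(I−A) = Cᵀ =
  [ 0.6600   0.1500   0.2900]
  [ 0.1150   0.4175   0.1375]
  [ 0.2950   0.1975   0.4775]
(I − A)⁻¹ = adj(I−A) / det(I−A) ≈
  [   2.2997     0.5226     1.0105]
  [   0.4007     1.4547     0.4791]
  [   1.0279     0.6882     1.6638]
First solve x = (I − A)⁻¹ d = adj(I−A)·d / det(I−A); in particular x_1 = (0.6600·400 + 0.1500·180 + 0.2900·260) / 0.2870 = 366.40 / 0.2870 ≈ 1276.6551.
Intermediate flow from 2 to 1: z_21 = a_21 · x_1 = 0.05 × 366.40 / 0.2870 = 18.32 / 0.2870 ≈ 63.83.

z_21 = 63.83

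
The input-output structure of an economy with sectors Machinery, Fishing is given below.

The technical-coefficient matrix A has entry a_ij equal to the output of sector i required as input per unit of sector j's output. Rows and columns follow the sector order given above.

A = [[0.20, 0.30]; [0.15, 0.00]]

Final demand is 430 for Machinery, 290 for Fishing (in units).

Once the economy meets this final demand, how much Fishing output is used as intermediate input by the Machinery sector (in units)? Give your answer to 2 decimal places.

z_21 = 102.72

I − A =
  [   0.80    -0.30]
  [  -0.15     1.00]
det(I−A) = (0.80)(1.00) − (-0.30)(-0.15) = 0.7550
adj(I−A) = [[1.00, 0.30], [0.15, 0.80]]
(I − A)⁻¹ = adj(I−A) / det(I−A) ≈
  [   1.3245     0.3974]
  [   0.1987     1.0596]
First solve x = (I − A)⁻¹ d = adj(I−A)·d / det(I−A); in particular x_1 = (1.00·430 + 0.30·290) / 0.7550 = 517.00 / 0.7550 ≈ 684.7682.
Intermediate flow from 2 to 1: z_21 = a_21 · x_1 = 0.15 × 517.00 / 0.7550 = 77.55 / 0.7550 ≈ 102.72.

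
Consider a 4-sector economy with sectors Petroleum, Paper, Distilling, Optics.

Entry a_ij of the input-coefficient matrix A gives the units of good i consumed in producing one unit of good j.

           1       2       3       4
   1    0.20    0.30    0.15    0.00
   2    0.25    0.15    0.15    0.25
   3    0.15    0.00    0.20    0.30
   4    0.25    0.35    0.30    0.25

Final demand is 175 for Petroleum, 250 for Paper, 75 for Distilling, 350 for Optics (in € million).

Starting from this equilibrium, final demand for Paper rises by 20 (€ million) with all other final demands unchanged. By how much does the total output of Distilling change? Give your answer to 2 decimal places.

Δx_3 = 14.98

I − A =
  [   0.80    -0.30    -0.15     0.00]
  [  -0.25     0.85    -0.15    -0.25]
  [  -0.15     0.00     0.80    -0.30]
  [  -0.25    -0.35    -0.30     0.75]
Compute the cofactors C_ij = (−1)^(i+j)·(3×3 minor ij) of I−A; the adjugate is their transpose:
adj(I−A) = Cᵀ =
  [ 0.347750   0.168750   0.138750   0.111750]
  [ 0.216875   0.379875   0.187500   0.201625]
  [ 0.172500   0.140250   0.365000   0.192750]
  [ 0.286125   0.289625   0.279750   0.458125]
det(I−A) = Σ_j (I−A)_1j·C_1j = (0.80)(0.347750) + (-0.30)(0.216875) + (-0.15)(0.172500) + (0.00)(0.286125) = 0.1872625
(I − A)⁻¹ = adj(I−A) / det(I−A) ≈
  [   1.8570     0.9011     0.7409     0.5968]
  [   1.1581     2.0286     1.0013     1.0767]
  [   0.9212     0.7489     1.9491     1.0293]
  [   1.5279     1.5466     1.4939     2.4464]
Δx = (I − A)⁻¹ Δd with Δd having +20 in the Paper component and 0 elsewhere.
So Δx_3 = L_32 · (+20), where L_32 = adj(I−A)_32 / det(I−A) = 0.140250 / 0.1872625.
Δx_3 = 0.140250 × (+20) / 0.1872625 = 2.805 / 0.1872625 ≈ 14.98.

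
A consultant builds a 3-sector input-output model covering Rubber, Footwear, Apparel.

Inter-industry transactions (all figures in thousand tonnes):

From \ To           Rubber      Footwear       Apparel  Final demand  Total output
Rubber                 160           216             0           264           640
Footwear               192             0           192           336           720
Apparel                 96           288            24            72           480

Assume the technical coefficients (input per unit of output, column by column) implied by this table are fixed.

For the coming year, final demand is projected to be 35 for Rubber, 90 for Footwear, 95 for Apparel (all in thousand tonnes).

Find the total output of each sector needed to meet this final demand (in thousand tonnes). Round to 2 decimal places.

Technical coefficients a_ij = z_ij / X_j:
  a_RR = 160/640 = 0.25, a_FR = 192/640 = 0.30, a_AR = 96/640 = 0.15
  a_RF = 216/720 = 0.30, a_FF = 0/720 = 0.00, a_AF = 288/720 = 0.40
  a_RA = 0/480 = 0.00, a_FA = 192/480 = 0.40, a_AA = 24/480 = 0.05
I − A =
  [   0.75    -0.30     0.00]
  [  -0.30     1.00    -0.40]
  [  -0.15    -0.40     0.95]
Cofactors of I−A, C_ij = (−1)^(i+j)·(minor ij) (rows/columns in the sector order above):
  C_11 = (1.00)(0.95) − (-0.40)(-0.40) = 0.7900
  C_12 = −[(-0.30)(0.95) − (-0.40)(-0.15)] = 0.3450
  C_13 = (-0.30)(-0.40) − (1.00)(-0.15) = 0.2700
  C_21 = −[(-0.30)(0.95) − (0.00)(-0.40)] = 0.2850
  C_22 = (0.75)(0.95) − (0.00)(-0.15) = 0.7125
  C_23 = −[(0.75)(-0.40) − (-0.30)(-0.15)] = 0.3450
  C_31 = (-0.30)(-0.40) − (0.00)(1.00) = 0.1200
  C_32 = −[(0.75)(-0.40) − (0.00)(-0.30)] = 0.3000
  C_33 = (0.75)(1.00) − (-0.30)(-0.30) = 0.6600
det(I−A) = Σ_j (I−A)_1j·C_1j = (0.75)(0.7900) + (-0.30)(0.3450) + (0.00)(0.2700) = 0.4890
adj(I−A) = Cᵀ =
  [ 0.7900   0.2850   0.1200]
  [ 0.3450   0.7125   0.3000]
  [ 0.2700   0.3450   0.6600]
(I − A)⁻¹ = adj(I−A) / det(I−A) ≈
  [   1.6155     0.5828     0.2454]
  [   0.7055     1.4571     0.6135]
  [   0.5521     0.7055     1.3497]
x = (I − A)⁻¹ d = adj(I−A)·d / det(I−A), with det(I−A) = 0.4890:
  x_R = (0.7900·35 + 0.2850·90 + 0.1200·95) / 0.4890 = 64.70 / 0.4890 ≈ 132.31
  x_F = (0.3450·35 + 0.7125·90 + 0.3000·95) / 0.4890 = 104.70 / 0.4890 ≈ 214.11
  x_A = (0.2700·35 + 0.3450·90 + 0.6600·95) / 0.4890 = 103.20 / 0.4890 ≈ 211.04

x_R = 132.31, x_F = 214.11, x_A = 211.04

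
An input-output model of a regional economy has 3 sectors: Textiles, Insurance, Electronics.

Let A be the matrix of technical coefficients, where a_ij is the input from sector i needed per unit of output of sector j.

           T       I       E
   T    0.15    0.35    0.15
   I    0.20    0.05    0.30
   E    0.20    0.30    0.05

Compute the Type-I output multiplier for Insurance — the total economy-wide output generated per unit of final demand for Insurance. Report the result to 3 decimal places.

m_I = 2.617

I − A =
  [   0.85    -0.35    -0.15]
  [  -0.20     0.95    -0.30]
  [  -0.20    -0.30     0.95]
Cofactors of I−A, C_ij = (−1)^(i+j)·(minor ij) (rows/columns in the sector order above):
  C_11 = (0.95)(0.95) − (-0.30)(-0.30) = 0.8125
  C_12 = −[(-0.20)(0.95) − (-0.30)(-0.20)] = 0.2500
  C_13 = (-0.20)(-0.30) − (0.95)(-0.20) = 0.2500
  C_21 = −[(-0.35)(0.95) − (-0.15)(-0.30)] = 0.3775
  C_22 = (0.85)(0.95) − (-0.15)(-0.20) = 0.7775
  C_23 = −[(0.85)(-0.30) − (-0.35)(-0.20)] = 0.3250
  C_31 = (-0.35)(-0.30) − (-0.15)(0.95) = 0.2475
  C_32 = −[(0.85)(-0.30) − (-0.15)(-0.20)] = 0.2850
  C_33 = (0.85)(0.95) − (-0.35)(-0.20) = 0.7375
det(I−A) = Σ_j (I−A)_1j·C_1j = (0.85)(0.8125) + (-0.35)(0.2500) + (-0.15)(0.2500) = 0.565625
adj(I−A) = Cᵀ =
  [ 0.8125   0.3775   0.2475]
  [ 0.2500   0.7775   0.2850]
  [ 0.2500   0.3250   0.7375]
(I − A)⁻¹ = adj(I−A) / det(I−A) ≈
  [   1.4365     0.6674     0.4376]
  [   0.4420     1.3746     0.5039]
  [   0.4420     0.5746     1.3039]
The output multiplier for sector j is the column-j sum of the Leontief inverse (I − A)⁻¹ = adj(I−A) / det(I−A).
Column I of adj(I−A): (0.3775, 0.7775, 0.3250); det(I−A) = 0.565625.
m_I = (0.3775 + 0.7775 + 0.3250) / 0.565625 = 1.48 / 0.565625 ≈ 2.617.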